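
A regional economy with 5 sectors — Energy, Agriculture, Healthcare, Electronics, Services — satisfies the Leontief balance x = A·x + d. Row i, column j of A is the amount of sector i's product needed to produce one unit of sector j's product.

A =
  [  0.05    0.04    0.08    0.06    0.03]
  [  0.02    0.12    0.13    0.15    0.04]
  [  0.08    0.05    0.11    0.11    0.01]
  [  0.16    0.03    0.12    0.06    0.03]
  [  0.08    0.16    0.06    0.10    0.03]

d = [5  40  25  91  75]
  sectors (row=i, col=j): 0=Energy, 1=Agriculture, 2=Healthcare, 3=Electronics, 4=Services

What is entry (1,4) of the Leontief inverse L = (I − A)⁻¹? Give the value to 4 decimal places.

L[1,4] = 0.0600

Form M = I − A:
  [  0.95   -0.04   -0.08   -0.06   -0.03]
  [ -0.02    0.88   -0.13   -0.15   -0.04]
  [ -0.08   -0.05    0.89   -0.11   -0.01]
  [ -0.16   -0.03   -0.12    0.94   -0.03]
  [ -0.08   -0.16   -0.06   -0.10    0.97]
Leontief inverse L = M⁻¹:
  [  1.0845    0.0671    0.1233    0.0987    0.0406]
  [  0.0853    1.1709    0.2129    0.2236    0.0600]
  [  0.1295    0.0823    1.1706    0.1610    0.0244]
  [  0.2081    0.0660    0.1816    1.1137    0.0455]
  [  0.1330    0.2106    0.1364    0.1698    1.0504]
Total output x = L · d:
  x_0 = 1.0845·5 + 0.0671·40 + 0.1233·25 + 0.0987·91 + 0.0406·75 = 23.2138
  x_1 = 0.0853·5 + 1.1709·40 + 0.2129·25 + 0.2236·91 + 0.0600·75 = 77.4320
  x_2 = 0.1295·5 + 0.0823·40 + 1.1706·25 + 0.1610·91 + 0.0244·75 = 49.6897
  x_3 = 0.2081·5 + 0.0660·40 + 0.1816·25 + 1.1137·91 + 0.0455·75 = 112.9806
  x_4 = 0.1330·5 + 0.2106·40 + 0.1364·25 + 0.1698·91 + 1.0504·75 = 106.7275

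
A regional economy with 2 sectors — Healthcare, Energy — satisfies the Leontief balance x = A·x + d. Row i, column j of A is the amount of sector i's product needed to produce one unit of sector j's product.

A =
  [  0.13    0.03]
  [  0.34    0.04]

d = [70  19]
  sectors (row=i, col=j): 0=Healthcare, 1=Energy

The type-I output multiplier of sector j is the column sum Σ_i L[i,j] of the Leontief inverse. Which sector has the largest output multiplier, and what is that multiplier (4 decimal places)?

Form M = I − A:
  [  0.87   -0.03]
  [ -0.34    0.96]
Leontief inverse L = M⁻¹:
  [  1.1636    0.0364]
  [  0.4121    1.0545]
Total output x = L · d:
  x_0 = 1.1636·70 + 0.0364·19 = 82.1455
  x_1 = 0.4121·70 + 1.0545·19 = 48.8848
Output multipliers (column sums of L):
  Healthcare: 1.5758
  Energy: 1.0909

Healthcare (1.5758)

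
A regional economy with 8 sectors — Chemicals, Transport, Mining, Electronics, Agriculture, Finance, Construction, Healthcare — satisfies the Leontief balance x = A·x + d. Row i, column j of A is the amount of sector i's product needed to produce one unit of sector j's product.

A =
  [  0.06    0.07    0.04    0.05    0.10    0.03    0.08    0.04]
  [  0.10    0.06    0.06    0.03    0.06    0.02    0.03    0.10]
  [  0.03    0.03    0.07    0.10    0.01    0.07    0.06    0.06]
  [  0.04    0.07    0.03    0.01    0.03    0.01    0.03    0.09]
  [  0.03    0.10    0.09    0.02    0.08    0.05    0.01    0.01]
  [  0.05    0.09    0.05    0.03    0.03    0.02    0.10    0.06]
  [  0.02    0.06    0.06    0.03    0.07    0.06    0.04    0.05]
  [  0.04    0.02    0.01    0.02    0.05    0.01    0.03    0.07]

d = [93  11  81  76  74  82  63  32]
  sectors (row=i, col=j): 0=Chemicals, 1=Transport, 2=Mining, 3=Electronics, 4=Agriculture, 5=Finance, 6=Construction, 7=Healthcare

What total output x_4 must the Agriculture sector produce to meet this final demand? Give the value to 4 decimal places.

Form M = I − A:
  [  0.94   -0.07   -0.04   -0.05   -0.10   -0.03   -0.08   -0.04]
  [ -0.10    0.94   -0.06   -0.03   -0.06   -0.02   -0.03   -0.10]
  [ -0.03   -0.03    0.93   -0.10   -0.01   -0.07   -0.06   -0.06]
  [ -0.04   -0.07   -0.03    0.99   -0.03   -0.01   -0.03   -0.09]
  [ -0.03   -0.10   -0.09   -0.02    0.92   -0.05   -0.01   -0.01]
  [ -0.05   -0.09   -0.05   -0.03   -0.03    0.98   -0.10   -0.06]
  [ -0.02   -0.06   -0.06   -0.03   -0.07   -0.06    0.96   -0.05]
  [ -0.04   -0.02   -0.01   -0.02   -0.05   -0.01   -0.03    0.93]
Leontief inverse L = M⁻¹:
  [  1.0962    0.1200    0.0828    0.0772    0.1455    0.0579    0.1129    0.0842]
  [  0.1362    1.1039    0.0971    0.0584    0.1039    0.0449    0.0640    0.1439]
  [  0.0608    0.0707    1.1028    0.1252    0.0431    0.0923    0.0935    0.1049]
  [  0.0653    0.0977    0.0539    1.0278    0.0589    0.0257    0.0511    0.1213]
  [  0.0637    0.1416    0.1284    0.0475    1.1142    0.0743    0.0401    0.0498]
  [  0.0842    0.1313    0.0865    0.0561    0.0702    1.0451    0.1311    0.1040]
  [  0.0501    0.0998    0.0947    0.0539    0.1036    0.0825    1.0690    0.0881]
  [  0.0581    0.0440    0.0296    0.0329    0.0742    0.0229    0.0464    1.0924]
Total output x = L · d:
  x_0 = 1.0962·93 + 0.1200·11 + 0.0828·81 + 0.0772·76 + 0.1455·74 + 0.0579·82 + 0.1129·63 + 0.0842·32 = 141.1563
  x_1 = 0.1362·93 + 1.1039·11 + 0.0971·81 + 0.0584·76 + 0.1039·74 + 0.0449·82 + 0.0640·63 + 0.1439·32 = 57.1323
  x_2 = 0.0608·93 + 0.0707·11 + 1.1028·81 + 0.1252·76 + 0.0431·74 + 0.0923·82 + 0.0935·63 + 0.1049·32 = 125.2798
  x_3 = 0.0653·93 + 0.0977·11 + 0.0539·81 + 1.0278·76 + 0.0589·74 + 0.0257·82 + 0.0511·63 + 0.1213·32 = 103.1969
  x_4 = 0.0637·93 + 0.1416·11 + 0.1284·81 + 0.0475·76 + 1.1142·74 + 0.0743·82 + 0.0401·63 + 0.0498·32 = 114.1516
  x_5 = 0.0842·93 + 0.1313·11 + 0.0865·81 + 0.0561·76 + 0.0702·74 + 1.0451·82 + 0.1311·63 + 0.1040·32 = 123.0185
  x_6 = 0.0501·93 + 0.0998·11 + 0.0947·81 + 0.0539·76 + 0.1036·74 + 0.0825·82 + 1.0690·63 + 0.0881·32 = 102.1218
  x_7 = 0.0581·93 + 0.0440·11 + 0.0296·81 + 0.0329·76 + 0.0742·74 + 0.0229·82 + 0.0464·63 + 1.0924·32 = 56.0291

114.1516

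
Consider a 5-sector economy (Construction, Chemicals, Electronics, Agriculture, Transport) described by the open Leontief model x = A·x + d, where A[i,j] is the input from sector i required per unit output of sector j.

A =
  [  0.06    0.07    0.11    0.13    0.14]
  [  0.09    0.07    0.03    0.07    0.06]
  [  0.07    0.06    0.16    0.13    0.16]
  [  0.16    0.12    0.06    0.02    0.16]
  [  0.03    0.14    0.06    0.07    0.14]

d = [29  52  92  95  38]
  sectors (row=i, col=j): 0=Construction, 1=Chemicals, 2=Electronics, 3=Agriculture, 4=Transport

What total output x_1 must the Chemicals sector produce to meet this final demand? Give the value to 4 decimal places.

Form M = I − A:
  [  0.94   -0.07   -0.11   -0.13   -0.14]
  [ -0.09    0.93   -0.03   -0.07   -0.06]
  [ -0.07   -0.06    0.84   -0.13   -0.16]
  [ -0.16   -0.12   -0.06    0.98   -0.16]
  [ -0.03   -0.14   -0.06   -0.07    0.86]
Leontief inverse L = M⁻¹:
  [  1.1376    0.1652    0.1890    0.2071    0.2704]
  [  0.1382    1.1266    0.0766    0.1188    0.1375]
  [  0.1573    0.1684    1.2552    0.2217    0.3121]
  [  0.2272    0.2109    0.1363    1.1039    0.2824]
  [  0.0916    0.2181    0.1177    0.1319    1.2394]
Total output x = L · d:
  x_0 = 1.1376·29 + 0.1652·52 + 0.1890·92 + 0.2071·95 + 0.2704·38 = 88.9191
  x_1 = 0.1382·29 + 1.1266·52 + 0.0766·92 + 0.1188·95 + 0.1375·38 = 86.1508
  x_2 = 0.1573·29 + 0.1684·52 + 1.2552·92 + 0.2217·95 + 0.3121·38 = 161.7219
  x_3 = 0.2272·29 + 0.2109·52 + 0.1363·92 + 1.1039·95 + 0.2824·38 = 145.6950
  x_4 = 0.0916·29 + 0.2181·52 + 0.1177·92 + 0.1319·95 + 1.2394·38 = 84.4543

86.1508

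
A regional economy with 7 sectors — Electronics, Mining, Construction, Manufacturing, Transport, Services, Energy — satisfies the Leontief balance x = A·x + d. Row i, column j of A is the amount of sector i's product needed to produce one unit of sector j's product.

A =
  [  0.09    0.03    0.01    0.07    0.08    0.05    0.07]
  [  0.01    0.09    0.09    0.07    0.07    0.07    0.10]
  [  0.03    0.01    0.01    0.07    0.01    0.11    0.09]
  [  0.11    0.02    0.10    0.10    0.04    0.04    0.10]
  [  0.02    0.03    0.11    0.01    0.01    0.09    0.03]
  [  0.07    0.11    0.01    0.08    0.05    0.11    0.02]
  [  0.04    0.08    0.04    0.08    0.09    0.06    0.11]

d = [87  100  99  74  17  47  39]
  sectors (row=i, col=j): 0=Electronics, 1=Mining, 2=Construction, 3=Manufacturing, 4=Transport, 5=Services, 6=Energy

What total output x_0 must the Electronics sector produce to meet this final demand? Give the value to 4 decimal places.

130.0304

Form M = I − A:
  [  0.91   -0.03   -0.01   -0.07   -0.08   -0.05   -0.07]
  [ -0.01    0.91   -0.09   -0.07   -0.07   -0.07   -0.10]
  [ -0.03   -0.01    0.99   -0.07   -0.01   -0.11   -0.09]
  [ -0.11   -0.02   -0.10    0.90   -0.04   -0.04   -0.10]
  [ -0.02   -0.03   -0.11   -0.01    0.99   -0.09   -0.03]
  [ -0.07   -0.11   -0.01   -0.08   -0.05    0.89   -0.02]
  [ -0.04   -0.08   -0.04   -0.08   -0.09   -0.06    0.89]
Leontief inverse L = M⁻¹:
  [  1.1311    0.0670    0.0484    0.1179    0.1174    0.1001    0.1208]
  [  0.0536    1.1404    0.1384    0.1322    0.1140    0.1386    0.1682]
  [  0.0675    0.0481    1.0387    0.1159    0.0440    0.1546    0.1337]
  [  0.1637    0.0631    0.1427    1.1653    0.0870    0.1045    0.1706]
  [  0.0467    0.0603    0.1298    0.0478    1.0343    0.1346    0.0668]
  [  0.1156    0.1587    0.0547    0.1375    0.0928    1.1701    0.0773]
  [  0.0859    0.1301    0.0909    0.1412    0.1362    0.1258    1.1775]
Total output x = L · d:
  x_0 = 1.1311·87 + 0.0670·100 + 0.0484·99 + 0.1179·74 + 0.1174·17 + 0.1001·47 + 0.1208·39 = 130.0304
  x_1 = 0.0536·87 + 1.1404·100 + 0.1384·99 + 0.1322·74 + 0.1140·17 + 0.1386·47 + 0.1682·39 = 157.2012
  x_2 = 0.0675·87 + 0.0481·100 + 1.0387·99 + 0.1159·74 + 0.0440·17 + 0.1546·47 + 0.1337·39 = 135.3238
  x_3 = 0.1637·87 + 0.0631·100 + 0.1427·99 + 1.1653·74 + 0.0870·17 + 0.1045·47 + 0.1706·39 = 133.9484
  x_4 = 0.0467·87 + 0.0603·100 + 0.1298·99 + 0.0478·74 + 1.0343·17 + 0.1346·47 + 0.0668·39 = 52.9951
  x_5 = 0.1156·87 + 0.1587·100 + 0.0547·99 + 0.1375·74 + 0.0928·17 + 1.1701·47 + 0.0773·39 = 101.1180
  x_6 = 0.0859·87 + 0.1301·100 + 0.0909·99 + 0.1412·74 + 0.1362·17 + 0.1258·47 + 1.1775·39 = 94.0930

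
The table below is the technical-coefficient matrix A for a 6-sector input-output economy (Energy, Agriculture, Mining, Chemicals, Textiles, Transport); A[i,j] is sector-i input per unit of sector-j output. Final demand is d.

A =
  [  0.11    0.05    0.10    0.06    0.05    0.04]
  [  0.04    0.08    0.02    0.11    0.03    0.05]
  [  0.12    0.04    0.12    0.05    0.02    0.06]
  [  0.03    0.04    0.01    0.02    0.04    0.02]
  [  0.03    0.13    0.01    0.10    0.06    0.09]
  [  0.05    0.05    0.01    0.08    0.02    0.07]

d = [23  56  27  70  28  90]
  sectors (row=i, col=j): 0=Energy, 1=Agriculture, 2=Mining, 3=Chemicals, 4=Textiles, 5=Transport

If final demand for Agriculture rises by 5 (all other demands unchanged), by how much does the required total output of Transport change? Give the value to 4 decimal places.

Form M = I − A:
  [  0.89   -0.05   -0.10   -0.06   -0.05   -0.04]
  [ -0.04    0.92   -0.02   -0.11   -0.03   -0.05]
  [ -0.12   -0.04    0.88   -0.05   -0.02   -0.06]
  [ -0.03   -0.04   -0.01    0.98   -0.04   -0.02]
  [ -0.03   -0.13   -0.01   -0.10    0.94   -0.09]
  [ -0.05   -0.05   -0.01   -0.08   -0.02    0.93]
Leontief inverse L = M⁻¹:
  [  1.1558    0.0874    0.1361    0.1009    0.0730    0.0724]
  [  0.0650    1.1088    0.0355    0.1410    0.0471    0.0723]
  [  0.1693    0.0744    1.1598    0.0897    0.0418    0.0921]
  [  0.0437    0.0571    0.0190    1.0382    0.0494    0.0333]
  [  0.0593    0.1701    0.0259    0.1443    1.0817    0.1211]
  [  0.0725    0.0737    0.0239    0.1064    0.0344    1.0895]
Total output x = L · d:
  x_0 = 1.1558·23 + 0.0874·56 + 0.1361·27 + 0.1009·70 + 0.0730·28 + 0.0724·90 = 50.7753
  x_1 = 0.0650·23 + 1.1088·56 + 0.0355·27 + 0.1410·70 + 0.0471·28 + 0.0723·90 = 82.2390
  x_2 = 0.1693·23 + 0.0744·56 + 1.1598·27 + 0.0897·70 + 0.0418·28 + 0.0921·90 = 55.1171
  x_3 = 0.0437·23 + 0.0571·56 + 0.0190·27 + 1.0382·70 + 0.0494·28 + 0.0333·90 = 81.7726
  x_4 = 0.0593·23 + 0.1701·56 + 0.0259·27 + 0.1443·70 + 1.0817·28 + 0.1211·90 = 62.8768
  x_5 = 0.0725·23 + 0.0737·56 + 0.0239·27 + 0.1064·70 + 0.0344·28 + 1.0895·90 = 112.9045
Δx_5 = L[5,1] · Δd_1 = 0.0737 · 5 = 0.3684

0.3684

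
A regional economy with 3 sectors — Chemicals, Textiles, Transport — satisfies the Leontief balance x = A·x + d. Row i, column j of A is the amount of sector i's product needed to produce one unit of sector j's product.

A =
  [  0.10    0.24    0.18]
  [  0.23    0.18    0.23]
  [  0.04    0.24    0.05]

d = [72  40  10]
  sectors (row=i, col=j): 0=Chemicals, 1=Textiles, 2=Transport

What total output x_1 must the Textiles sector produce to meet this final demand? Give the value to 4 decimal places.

90.8719

Form M = I − A:
  [  0.90   -0.24   -0.18]
  [ -0.23    0.82   -0.23]
  [ -0.04   -0.24    0.95]
Leontief inverse L = M⁻¹:
  [  1.2459    0.4668    0.3491]
  [  0.3920    1.4594    0.4276]
  [  0.1515    0.3883    1.1754]
Total output x = L · d:
  x_0 = 1.2459·72 + 0.4668·40 + 0.3491·10 = 111.8713
  x_1 = 0.3920·72 + 1.4594·40 + 0.4276·10 = 90.8719
  x_2 = 0.1515·72 + 0.3883·40 + 1.1754·10 = 38.1938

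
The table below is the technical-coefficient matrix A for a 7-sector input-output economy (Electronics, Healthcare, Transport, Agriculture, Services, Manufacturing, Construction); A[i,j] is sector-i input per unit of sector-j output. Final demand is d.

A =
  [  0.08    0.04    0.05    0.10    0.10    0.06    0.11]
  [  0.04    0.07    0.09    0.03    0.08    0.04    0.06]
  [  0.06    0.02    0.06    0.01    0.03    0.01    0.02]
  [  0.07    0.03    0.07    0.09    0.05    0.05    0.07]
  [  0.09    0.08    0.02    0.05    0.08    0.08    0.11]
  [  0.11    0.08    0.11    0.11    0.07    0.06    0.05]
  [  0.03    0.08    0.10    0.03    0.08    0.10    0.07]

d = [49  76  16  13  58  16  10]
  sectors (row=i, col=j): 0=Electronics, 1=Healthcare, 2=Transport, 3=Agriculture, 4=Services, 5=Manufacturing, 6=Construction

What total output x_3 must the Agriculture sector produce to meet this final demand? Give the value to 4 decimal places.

37.1261

Form M = I − A:
  [  0.92   -0.04   -0.05   -0.10   -0.10   -0.06   -0.11]
  [ -0.04    0.93   -0.09   -0.03   -0.08   -0.04   -0.06]
  [ -0.06   -0.02    0.94   -0.01   -0.03   -0.01   -0.02]
  [ -0.07   -0.03   -0.07    0.91   -0.05   -0.05   -0.07]
  [ -0.09   -0.08   -0.02   -0.05    0.92   -0.08   -0.11]
  [ -0.11   -0.08   -0.11   -0.11   -0.07    0.94   -0.05]
  [ -0.03   -0.08   -0.10   -0.03   -0.08   -0.10    0.93]
Leontief inverse L = M⁻¹:
  [  1.1485    0.0981    0.1199    0.1609    0.1712    0.1214    0.1837]
  [  0.0887    1.1120    0.1403    0.0685    0.1304    0.0809    0.1102]
  [  0.0853    0.0394    1.0841    0.0308    0.0561    0.0300    0.0465]
  [  0.1234    0.0725    0.1248    1.1375    0.1037    0.0949    0.1249]
  [  0.1554    0.1388    0.0898    0.1088    1.1511    0.1398    0.1811]
  [  0.1828    0.1366    0.1828    0.1737    0.1430    1.1179    0.1245]
  [  0.0909    0.1320    0.1639    0.0791    0.1405    0.1494    1.1287]
Total output x = L · d:
  x_0 = 1.1485·49 + 0.0981·76 + 0.1199·16 + 0.1609·13 + 0.1712·58 + 0.1214·16 + 0.1837·10 = 81.4583
  x_1 = 0.0887·49 + 1.1120·76 + 0.1403·16 + 0.0685·13 + 0.1304·58 + 0.0809·16 + 0.1102·10 = 101.9508
  x_2 = 0.0853·49 + 0.0394·76 + 1.0841·16 + 0.0308·13 + 0.0561·58 + 0.0300·16 + 0.0465·10 = 29.1183
  x_3 = 0.1234·49 + 0.0725·76 + 0.1248·16 + 1.1375·13 + 0.1037·58 + 0.0949·16 + 0.1249·10 = 37.1261
  x_4 = 0.1554·49 + 0.1388·76 + 0.0898·16 + 0.1088·13 + 1.1511·58 + 0.1398·16 + 0.1811·10 = 91.8235
  x_5 = 0.1828·49 + 0.1366·76 + 0.1828·16 + 0.1737·13 + 0.1430·58 + 1.1179·16 + 0.1245·10 = 51.9459
  x_6 = 0.0909·49 + 0.1320·76 + 0.1639·16 + 0.0791·13 + 0.1405·58 + 0.1494·16 + 1.1287·10 = 39.9633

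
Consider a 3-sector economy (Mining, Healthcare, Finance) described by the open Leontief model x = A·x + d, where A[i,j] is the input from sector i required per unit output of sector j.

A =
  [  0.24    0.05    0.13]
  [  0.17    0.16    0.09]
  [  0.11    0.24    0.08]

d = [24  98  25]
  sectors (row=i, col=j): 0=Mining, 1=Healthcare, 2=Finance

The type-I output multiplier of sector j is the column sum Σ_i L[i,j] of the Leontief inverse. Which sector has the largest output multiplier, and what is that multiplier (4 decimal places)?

Mining (1.9269)

Form M = I − A:
  [  0.76   -0.05   -0.13]
  [ -0.17    0.84   -0.09]
  [ -0.11   -0.24    0.92]
Leontief inverse L = M⁻¹:
  [  1.3776    0.1416    0.2085]
  [  0.3050    1.2560    0.1660]
  [  0.2443    0.3446    1.1552]
Total output x = L · d:
  x_0 = 1.3776·24 + 0.1416·98 + 0.2085·25 = 52.1509
  x_1 = 0.3050·24 + 1.2560·98 + 0.1660·25 = 134.5616
  x_2 = 0.2443·24 + 0.3446·98 + 1.1552·25 = 68.5124
Output multipliers (column sums of L):
  Mining: 1.9269
  Healthcare: 1.7422
  Finance: 1.5297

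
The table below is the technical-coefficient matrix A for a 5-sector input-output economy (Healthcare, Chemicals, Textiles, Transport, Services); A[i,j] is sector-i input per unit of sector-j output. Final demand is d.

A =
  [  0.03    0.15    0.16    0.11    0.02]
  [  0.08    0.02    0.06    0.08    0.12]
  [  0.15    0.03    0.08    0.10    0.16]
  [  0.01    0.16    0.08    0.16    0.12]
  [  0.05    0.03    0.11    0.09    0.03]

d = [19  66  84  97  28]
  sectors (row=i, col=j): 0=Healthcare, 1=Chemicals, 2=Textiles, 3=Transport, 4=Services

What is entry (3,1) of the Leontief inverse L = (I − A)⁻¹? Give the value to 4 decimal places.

Form M = I − A:
  [  0.97   -0.15   -0.16   -0.11   -0.02]
  [ -0.08    0.98   -0.06   -0.08   -0.12]
  [ -0.15   -0.03    0.92   -0.10   -0.16]
  [ -0.01   -0.16   -0.08    0.84   -0.12]
  [ -0.05   -0.03   -0.11   -0.09    0.97]
Leontief inverse L = M⁻¹:
  [  1.0926    0.2110    0.2349    0.2032    0.1125]
  [  0.1182    1.0723    0.1245    0.1511    0.1743]
  [  0.2049    0.1076    1.1755    0.2024    0.2365]
  [  0.0678    0.2281    0.1619    1.2631    0.2126]
  [  0.0895    0.0774    0.1643    0.1553    1.0887]
Total output x = L · d:
  x_0 = 1.0926·19 + 0.2110·66 + 0.2349·84 + 0.2032·97 + 0.1125·28 = 77.2778
  x_1 = 0.1182·19 + 1.0723·66 + 0.1245·84 + 0.1511·97 + 0.1743·28 = 103.0140
  x_2 = 0.2049·19 + 0.1076·66 + 1.1755·84 + 0.2024·97 + 0.2365·28 = 135.9880
  x_3 = 0.0678·19 + 0.2281·66 + 0.1619·84 + 1.2631·97 + 0.2126·28 = 158.4199
  x_4 = 0.0895·19 + 0.0774·66 + 0.1643·84 + 0.1553·97 + 1.0887·28 = 66.1554

L[3,1] = 0.2281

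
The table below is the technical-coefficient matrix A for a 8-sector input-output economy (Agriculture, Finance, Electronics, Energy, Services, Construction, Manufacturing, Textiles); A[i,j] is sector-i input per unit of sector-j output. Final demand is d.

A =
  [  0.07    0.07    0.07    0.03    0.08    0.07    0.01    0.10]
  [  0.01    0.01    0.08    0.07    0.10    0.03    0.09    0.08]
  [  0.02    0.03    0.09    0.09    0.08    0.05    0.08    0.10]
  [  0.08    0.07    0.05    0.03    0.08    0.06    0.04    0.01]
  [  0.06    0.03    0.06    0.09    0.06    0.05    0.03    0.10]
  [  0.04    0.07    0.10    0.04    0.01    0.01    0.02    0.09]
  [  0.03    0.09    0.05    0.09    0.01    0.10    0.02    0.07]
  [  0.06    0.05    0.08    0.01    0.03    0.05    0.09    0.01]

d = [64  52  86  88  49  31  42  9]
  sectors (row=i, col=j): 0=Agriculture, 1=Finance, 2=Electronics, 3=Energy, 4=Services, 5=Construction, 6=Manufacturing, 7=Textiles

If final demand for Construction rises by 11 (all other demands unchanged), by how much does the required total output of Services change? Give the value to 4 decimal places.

1.0498

Form M = I − A:
  [  0.93   -0.07   -0.07   -0.03   -0.08   -0.07   -0.01   -0.10]
  [ -0.01    0.99   -0.08   -0.07   -0.10   -0.03   -0.09   -0.08]
  [ -0.02   -0.03    0.91   -0.09   -0.08   -0.05   -0.08   -0.10]
  [ -0.08   -0.07   -0.05    0.97   -0.08   -0.06   -0.04   -0.01]
  [ -0.06   -0.03   -0.06   -0.09    0.94   -0.05   -0.03   -0.10]
  [ -0.04   -0.07   -0.10   -0.04   -0.01    0.99   -0.02   -0.09]
  [ -0.03   -0.09   -0.05   -0.09   -0.01   -0.10    0.98   -0.07]
  [ -0.06   -0.05   -0.08   -0.01   -0.03   -0.05   -0.09    0.99]
Leontief inverse L = M⁻¹:
  [  1.1123    0.1142    0.1390    0.0796    0.1325    0.1148    0.0579    0.1643]
  [  0.0506    1.0554    0.1408    0.1212    0.1455    0.0777    0.1325    0.1370]
  [  0.0662    0.0816    1.1608    0.1460    0.1332    0.1028    0.1301    0.1640]
  [  0.1154    0.1088    0.1071    1.0759    0.1261    0.0996    0.0761    0.0693]
  [  0.1033    0.0756    0.1235    0.1355    1.1095    0.0954    0.0739    0.1564]
  [  0.0704    0.1033    0.1527    0.0790    0.0528    1.0465    0.0614    0.1365]
  [  0.0673    0.1321    0.1125    0.1331    0.0574    0.1391    1.0638    0.1239]
  [  0.0893    0.0874    0.1321    0.0538    0.0689    0.0886    0.1235    1.0638]
Total output x = L · d:
  x_0 = 1.1123·64 + 0.1142·52 + 0.1390·86 + 0.0796·88 + 0.1325·49 + 0.1148·31 + 0.0579·42 + 0.1643·9 = 110.0441
  x_1 = 0.0506·64 + 1.0554·52 + 0.1408·86 + 0.1212·88 + 0.1455·49 + 0.0777·31 + 0.1325·42 + 0.1370·9 = 97.2275
  x_2 = 0.0662·64 + 0.0816·52 + 1.1608·86 + 0.1460·88 + 0.1332·49 + 0.1028·31 + 0.1301·42 + 0.1640·9 = 137.8184
  x_3 = 0.1154·64 + 0.1088·52 + 0.1071·86 + 1.0759·88 + 0.1261·49 + 0.0996·31 + 0.0761·42 + 0.0693·9 = 130.0131
  x_4 = 0.1033·64 + 0.0756·52 + 0.1235·86 + 0.1355·88 + 1.1095·49 + 0.0954·31 + 0.0739·42 + 0.1564·9 = 94.9129
  x_5 = 0.0704·64 + 0.1033·52 + 0.1527·86 + 0.0790·88 + 0.0528·49 + 1.0465·31 + 0.0614·42 + 0.1365·9 = 68.7887
  x_6 = 0.0673·64 + 0.1321·52 + 0.1125·86 + 0.1331·88 + 0.0574·49 + 0.1391·31 + 1.0638·42 + 0.1239·9 = 85.4887
  x_7 = 0.0893·64 + 0.0874·52 + 0.1321·86 + 0.0538·88 + 0.0689·49 + 0.0886·31 + 0.1235·42 + 1.0638·9 = 47.2429
Δx_4 = L[4,5] · Δd_5 = 0.0954 · 11 = 1.0498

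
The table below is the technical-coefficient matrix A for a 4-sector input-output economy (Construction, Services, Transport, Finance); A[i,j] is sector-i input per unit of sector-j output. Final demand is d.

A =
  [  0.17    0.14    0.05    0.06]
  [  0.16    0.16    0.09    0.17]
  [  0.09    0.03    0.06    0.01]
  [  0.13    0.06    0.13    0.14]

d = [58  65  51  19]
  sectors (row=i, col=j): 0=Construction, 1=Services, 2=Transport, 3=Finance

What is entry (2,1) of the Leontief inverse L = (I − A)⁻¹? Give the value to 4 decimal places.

L[2,1] = 0.0636

Form M = I − A:
  [  0.83   -0.14   -0.05   -0.06]
  [ -0.16    0.84   -0.09   -0.17]
  [ -0.09   -0.03    0.94   -0.01]
  [ -0.13   -0.06   -0.13    0.86]
Leontief inverse L = M⁻¹:
  [  1.2816    0.2272    0.1087    0.1356]
  [  0.3062    1.2674    0.1755    0.2739]
  [  0.1350    0.0636    1.0819    0.0346]
  [  0.2355    0.1324    0.1922    1.2076]
Total output x = L · d:
  x_0 = 1.2816·58 + 0.2272·65 + 0.1087·51 + 0.1356·19 = 97.2192
  x_1 = 0.3062·58 + 1.2674·65 + 0.1755·51 + 0.2739·19 = 114.2961
  x_2 = 0.1350·58 + 0.0636·65 + 1.0819·51 + 0.0346·19 = 67.7965
  x_3 = 0.2355·58 + 0.1324·65 + 0.1922·51 + 1.2076·19 = 55.0114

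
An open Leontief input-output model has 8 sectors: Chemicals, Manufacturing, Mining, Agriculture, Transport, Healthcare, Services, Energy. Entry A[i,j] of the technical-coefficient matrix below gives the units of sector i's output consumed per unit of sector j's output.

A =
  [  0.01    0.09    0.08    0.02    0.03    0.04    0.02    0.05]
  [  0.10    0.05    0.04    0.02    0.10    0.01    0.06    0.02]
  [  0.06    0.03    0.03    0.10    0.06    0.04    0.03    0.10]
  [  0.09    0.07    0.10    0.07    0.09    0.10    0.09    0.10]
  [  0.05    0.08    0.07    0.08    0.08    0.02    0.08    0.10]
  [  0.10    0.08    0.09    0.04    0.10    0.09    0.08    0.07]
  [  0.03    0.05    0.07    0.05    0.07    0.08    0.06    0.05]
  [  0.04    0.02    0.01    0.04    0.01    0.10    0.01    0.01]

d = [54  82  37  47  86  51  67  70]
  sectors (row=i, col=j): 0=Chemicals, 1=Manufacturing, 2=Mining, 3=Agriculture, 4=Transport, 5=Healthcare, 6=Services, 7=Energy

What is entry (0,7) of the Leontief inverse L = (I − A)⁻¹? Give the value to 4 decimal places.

L[0,7] = 0.0879

Form M = I − A:
  [  0.99   -0.09   -0.08   -0.02   -0.03   -0.04   -0.02   -0.05]
  [ -0.10    0.95   -0.04   -0.02   -0.10   -0.01   -0.06   -0.02]
  [ -0.06   -0.03    0.97   -0.10   -0.06   -0.04   -0.03   -0.10]
  [ -0.09   -0.07   -0.10    0.93   -0.09   -0.10   -0.09   -0.10]
  [ -0.05   -0.08   -0.07   -0.08    0.92   -0.02   -0.08   -0.10]
  [ -0.10   -0.08   -0.09   -0.04   -0.10    0.91   -0.08   -0.07]
  [ -0.03   -0.05   -0.07   -0.05   -0.07   -0.08    0.94   -0.05]
  [ -0.04   -0.02   -0.01   -0.04   -0.01   -0.10   -0.01    0.99]
Leontief inverse L = M⁻¹:
  [  1.0508    0.1242    0.1142    0.0537    0.0735    0.0744    0.0526    0.0879]
  [  0.1393    1.0960    0.0857    0.0588    0.1484    0.0477    0.0987    0.0671]
  [  0.1108    0.0803    1.0825    0.1451    0.1149    0.0953    0.0754    0.1534]
  [  0.1693    0.1485    0.1809    1.1413    0.1790    0.1807    0.1607    0.1841]
  [  0.1114    0.1389    0.1309    0.1361    1.1485    0.0823    0.1349    0.1640]
  [  0.1714    0.1527    0.1638    0.1041    0.1817    1.1595    0.1443    0.1464]
  [  0.0849    0.1022    0.1245    0.0987    0.1317    0.1334    1.1093    0.1077]
  [  0.0725    0.0518    0.0437    0.0638    0.0456    0.1315    0.0385    1.0415]
Total output x = L · d:
  x_0 = 1.0508·54 + 0.1242·82 + 0.1142·37 + 0.0537·47 + 0.0735·86 + 0.0744·51 + 0.0526·67 + 0.0879·70 = 93.4660
  x_1 = 0.1393·54 + 1.0960·82 + 0.0857·37 + 0.0588·47 + 0.1484·86 + 0.0477·51 + 0.0987·67 + 0.0671·70 = 129.8342
  x_2 = 0.1108·54 + 0.0803·82 + 1.0825·37 + 0.1451·47 + 0.1149·86 + 0.0953·51 + 0.0754·67 + 0.1534·70 = 89.9751
  x_3 = 0.1693·54 + 0.1485·82 + 0.1809·37 + 1.1413·47 + 0.1790·86 + 0.1807·51 + 0.1607·67 + 0.1841·70 = 129.9145
  x_4 = 0.1114·54 + 0.1389·82 + 0.1309·37 + 0.1361·47 + 1.1485·86 + 0.0823·51 + 0.1349·67 + 0.1640·70 = 152.1379
  x_5 = 0.1714·54 + 0.1527·82 + 0.1638·37 + 0.1041·47 + 0.1817·86 + 1.1595·51 + 0.1443·67 + 0.1464·70 = 127.4083
  x_6 = 0.0849·54 + 0.1022·82 + 0.1245·37 + 0.0987·47 + 0.1317·86 + 0.1334·51 + 1.1093·67 + 0.1077·70 = 122.2098
  x_7 = 0.0725·54 + 0.0518·82 + 0.0437·37 + 0.0638·47 + 0.0456·86 + 0.1315·51 + 0.0385·67 + 1.0415·70 = 98.9050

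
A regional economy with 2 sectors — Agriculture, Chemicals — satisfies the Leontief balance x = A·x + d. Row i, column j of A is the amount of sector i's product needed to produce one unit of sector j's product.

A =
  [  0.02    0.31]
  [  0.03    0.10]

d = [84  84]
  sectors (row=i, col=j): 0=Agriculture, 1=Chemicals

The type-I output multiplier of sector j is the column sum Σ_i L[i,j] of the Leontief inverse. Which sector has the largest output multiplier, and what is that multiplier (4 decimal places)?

Form M = I − A:
  [  0.98   -0.31]
  [ -0.03    0.90]
Leontief inverse L = M⁻¹:
  [  1.0313    0.3552]
  [  0.0344    1.1230]
Total output x = L · d:
  x_0 = 1.0313·84 + 0.3552·84 = 116.4661
  x_1 = 0.0344·84 + 1.1230·84 = 97.2155
Output multipliers (column sums of L):
  Agriculture: 1.0657
  Chemicals: 1.4782

Chemicals (1.4782)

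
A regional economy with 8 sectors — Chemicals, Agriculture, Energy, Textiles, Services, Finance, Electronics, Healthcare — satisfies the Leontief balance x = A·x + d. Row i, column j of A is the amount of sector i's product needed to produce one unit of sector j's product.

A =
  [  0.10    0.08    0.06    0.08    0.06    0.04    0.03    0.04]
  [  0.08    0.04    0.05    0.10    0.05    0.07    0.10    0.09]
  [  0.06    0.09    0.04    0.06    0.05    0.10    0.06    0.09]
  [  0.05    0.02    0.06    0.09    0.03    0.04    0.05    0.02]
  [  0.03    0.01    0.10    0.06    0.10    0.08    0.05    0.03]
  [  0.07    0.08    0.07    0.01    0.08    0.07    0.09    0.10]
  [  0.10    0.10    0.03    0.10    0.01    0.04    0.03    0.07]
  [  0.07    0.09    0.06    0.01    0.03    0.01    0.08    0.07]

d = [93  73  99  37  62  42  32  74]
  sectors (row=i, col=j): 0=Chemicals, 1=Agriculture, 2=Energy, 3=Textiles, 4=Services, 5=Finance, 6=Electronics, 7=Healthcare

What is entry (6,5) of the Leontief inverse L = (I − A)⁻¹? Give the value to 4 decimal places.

L[6,5] = 0.0879

Form M = I − A:
  [  0.90   -0.08   -0.06   -0.08   -0.06   -0.04   -0.03   -0.04]
  [ -0.08    0.96   -0.05   -0.10   -0.05   -0.07   -0.10   -0.09]
  [ -0.06   -0.09    0.96   -0.06   -0.05   -0.10   -0.06   -0.09]
  [ -0.05   -0.02   -0.06    0.91   -0.03   -0.04   -0.05   -0.02]
  [ -0.03   -0.01   -0.10   -0.06    0.90   -0.08   -0.05   -0.03]
  [ -0.07   -0.08   -0.07   -0.01   -0.08    0.93   -0.09   -0.10]
  [ -0.10   -0.10   -0.03   -0.10   -0.01   -0.04    0.97   -0.07]
  [ -0.07   -0.09   -0.06   -0.01   -0.03   -0.01   -0.08    0.93]
Leontief inverse L = M⁻¹:
  [  1.1675    0.1384    0.1163    0.1444    0.1094    0.0936    0.0874    0.0981]
  [  0.1603    1.1132    0.1140    0.1721    0.1031    0.1281    0.1660    0.1589]
  [  0.1375    0.1603    1.1031    0.1270    0.1045    0.1583    0.1289    0.1610]
  [  0.0985    0.0636    0.0995    1.1367    0.0636    0.0786    0.0900    0.0617]
  [  0.0897    0.0666    0.1545    0.1150    1.1492    0.1347    0.1040    0.0871]
  [  0.1513    0.1557    0.1353    0.0803    0.1372    1.1320    0.1597    0.1746]
  [  0.1680    0.1582    0.0829    0.1631    0.0542    0.0879    1.0874    0.1271]
  [  0.1323    0.1466    0.1056    0.0665    0.0688    0.0546    0.1305    1.1247]
Total output x = L · d:
  x_0 = 1.1675·93 + 0.1384·73 + 0.1163·99 + 0.1444·37 + 0.1094·62 + 0.0936·42 + 0.0874·32 + 0.0981·74 = 156.3078
  x_1 = 0.1603·93 + 1.1132·73 + 0.1140·99 + 0.1721·37 + 0.1031·62 + 0.1281·42 + 0.1660·32 + 0.1589·74 = 142.6706
  x_2 = 0.1375·93 + 0.1603·73 + 1.1031·99 + 0.1270·37 + 0.1045·62 + 0.1583·42 + 0.1289·32 + 0.1610·74 = 167.5559
  x_3 = 0.0985·93 + 0.0636·73 + 0.0995·99 + 1.1367·37 + 0.0636·62 + 0.0786·42 + 0.0900·32 + 0.0617·74 = 80.4086
  x_4 = 0.0897·93 + 0.0666·73 + 0.1545·99 + 0.1150·37 + 1.1492·62 + 0.1347·42 + 0.1040·32 + 0.0871·74 = 119.4408
  x_5 = 0.1513·93 + 0.1557·73 + 0.1353·99 + 0.0803·37 + 0.1372·62 + 1.1320·42 + 0.1597·32 + 0.1746·74 = 115.8841
  x_6 = 0.1680·93 + 0.1582·73 + 0.0829·99 + 0.1631·37 + 0.0542·62 + 0.0879·42 + 1.0874·32 + 0.1271·74 = 92.6672
  x_7 = 0.1323·93 + 0.1466·73 + 0.1056·99 + 0.0665·37 + 0.0688·62 + 0.0546·42 + 0.1305·32 + 1.1247·74 = 129.8869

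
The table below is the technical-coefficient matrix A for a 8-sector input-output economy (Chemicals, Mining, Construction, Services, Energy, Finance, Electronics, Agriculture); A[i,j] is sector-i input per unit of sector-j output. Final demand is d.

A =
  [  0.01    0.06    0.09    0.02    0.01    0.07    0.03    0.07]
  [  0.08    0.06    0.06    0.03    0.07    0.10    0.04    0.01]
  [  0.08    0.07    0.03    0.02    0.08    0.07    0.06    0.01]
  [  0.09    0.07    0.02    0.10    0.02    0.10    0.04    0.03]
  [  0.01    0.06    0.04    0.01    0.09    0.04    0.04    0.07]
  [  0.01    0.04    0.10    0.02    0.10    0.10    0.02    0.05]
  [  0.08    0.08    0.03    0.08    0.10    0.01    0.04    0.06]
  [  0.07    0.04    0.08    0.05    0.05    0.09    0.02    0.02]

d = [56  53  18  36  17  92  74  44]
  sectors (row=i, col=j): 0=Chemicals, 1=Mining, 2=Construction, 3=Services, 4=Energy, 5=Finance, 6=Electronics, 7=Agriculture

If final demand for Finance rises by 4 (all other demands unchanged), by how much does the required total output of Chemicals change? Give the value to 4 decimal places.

0.4749

Form M = I − A:
  [  0.99   -0.06   -0.09   -0.02   -0.01   -0.07   -0.03   -0.07]
  [ -0.08    0.94   -0.06   -0.03   -0.07   -0.10   -0.04   -0.01]
  [ -0.08   -0.07    0.97   -0.02   -0.08   -0.07   -0.06   -0.01]
  [ -0.09   -0.07   -0.02    0.90   -0.02   -0.10   -0.04   -0.03]
  [ -0.01   -0.06   -0.04   -0.01    0.91   -0.04   -0.04   -0.07]
  [ -0.01   -0.04   -0.10   -0.02   -0.10    0.90   -0.02   -0.05]
  [ -0.08   -0.08   -0.03   -0.08   -0.10   -0.01    0.96   -0.06]
  [ -0.07   -0.04   -0.08   -0.05   -0.05   -0.09   -0.02    0.98]
Leontief inverse L = M⁻¹:
  [  1.0445    0.0963    0.1274    0.0423    0.0549    0.1187    0.0530    0.0914]
  [  0.1144    1.1054    0.1071    0.0551    0.1240    0.1568    0.0680    0.0432]
  [  0.1123    0.1129    1.0732    0.0442    0.1303    0.1206    0.0860    0.0422]
  [  0.1306    0.1180    0.0701    1.1336    0.0707    0.1649    0.0683    0.0636]
  [  0.0407    0.0959    0.0756    0.0311    1.1353    0.0838    0.0623    0.0948]
  [  0.0451    0.0835    0.1439    0.0431    0.1571    1.1554    0.0480    0.0800]
  [  0.1222    0.1295    0.0760    0.1123    0.1509    0.0703    1.0700    0.0941]
  [  0.1038    0.0824    0.1233    0.0745    0.0987    0.1450    0.0465    1.0495]
Total output x = L · d:
  x_0 = 1.0445·56 + 0.0963·53 + 0.1274·18 + 0.0423·36 + 0.0549·17 + 0.1187·92 + 0.0530·74 + 0.0914·44 = 87.2154
  x_1 = 0.1144·56 + 1.1054·53 + 0.1071·18 + 0.0551·36 + 0.1240·17 + 0.1568·92 + 0.0680·74 + 0.0432·44 = 92.3611
  x_2 = 0.1123·56 + 0.1129·53 + 1.0732·18 + 0.0442·36 + 0.1303·17 + 0.1206·92 + 0.0860·74 + 0.0422·44 = 54.7165
  x_3 = 0.1306·56 + 0.1180·53 + 0.0701·18 + 1.1336·36 + 0.0707·17 + 0.1649·92 + 0.0683·74 + 0.0636·44 = 79.8720
  x_4 = 0.0407·56 + 0.0959·53 + 0.0756·18 + 0.0311·36 + 1.1353·17 + 0.0838·92 + 0.0623·74 + 0.0948·44 = 45.6324
  x_5 = 0.0451·56 + 0.0835·53 + 0.1439·18 + 0.0431·36 + 0.1571·17 + 1.1554·92 + 0.0480·74 + 0.0800·44 = 127.1270
  x_6 = 0.1222·56 + 0.1295·53 + 0.0760·18 + 0.1123·36 + 0.1509·17 + 0.0703·92 + 1.0700·74 + 0.0941·44 = 111.4739
  x_7 = 0.1038·56 + 0.0824·53 + 0.1233·18 + 0.0745·36 + 0.0987·17 + 0.1450·92 + 0.0465·74 + 1.0495·44 = 79.7173
Δx_0 = L[0,5] · Δd_5 = 0.1187 · 4 = 0.4749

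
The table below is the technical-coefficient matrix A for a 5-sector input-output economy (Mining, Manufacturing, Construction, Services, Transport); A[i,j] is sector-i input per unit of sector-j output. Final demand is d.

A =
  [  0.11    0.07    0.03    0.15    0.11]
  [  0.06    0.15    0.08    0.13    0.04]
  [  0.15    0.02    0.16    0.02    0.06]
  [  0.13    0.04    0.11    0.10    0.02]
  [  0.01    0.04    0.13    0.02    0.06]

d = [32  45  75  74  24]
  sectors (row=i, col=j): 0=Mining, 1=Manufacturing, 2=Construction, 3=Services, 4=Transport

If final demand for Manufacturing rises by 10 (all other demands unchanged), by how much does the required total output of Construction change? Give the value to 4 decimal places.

Form M = I − A:
  [  0.89   -0.07   -0.03   -0.15   -0.11]
  [ -0.06    0.85   -0.08   -0.13   -0.04]
  [ -0.15   -0.02    0.84   -0.02   -0.06]
  [ -0.13   -0.04   -0.11    0.90   -0.02]
  [ -0.01   -0.04   -0.13   -0.02    0.94]
Leontief inverse L = M⁻¹:
  [  1.1833    0.1176    0.1062    0.2200    0.1549]
  [  0.1385    1.2050    0.1589    0.2025    0.0819]
  [  0.2233    0.0560    1.2304    0.0751    0.1087]
  [  0.2056    0.0788    0.1768    1.1621    0.0634]
  [  0.0537    0.0619    0.1818    0.0461    1.0853]
Total output x = L · d:
  x_0 = 1.1833·32 + 0.1176·45 + 0.1062·75 + 0.2200·74 + 0.1549·24 = 71.1254
  x_1 = 0.1385·32 + 1.2050·45 + 0.1589·75 + 0.2025·74 + 0.0819·24 = 87.5267
  x_2 = 0.2233·32 + 0.0560·45 + 1.2304·75 + 0.0751·74 + 0.1087·24 = 110.1112
  x_3 = 0.2056·32 + 0.0788·45 + 0.1768·75 + 1.1621·74 + 0.0634·24 = 110.9018
  x_4 = 0.0537·32 + 0.0619·45 + 0.1818·75 + 0.0461·74 + 1.0853·24 = 47.6009
Δx_2 = L[2,1] · Δd_1 = 0.0560 · 10 = 0.5599

0.5599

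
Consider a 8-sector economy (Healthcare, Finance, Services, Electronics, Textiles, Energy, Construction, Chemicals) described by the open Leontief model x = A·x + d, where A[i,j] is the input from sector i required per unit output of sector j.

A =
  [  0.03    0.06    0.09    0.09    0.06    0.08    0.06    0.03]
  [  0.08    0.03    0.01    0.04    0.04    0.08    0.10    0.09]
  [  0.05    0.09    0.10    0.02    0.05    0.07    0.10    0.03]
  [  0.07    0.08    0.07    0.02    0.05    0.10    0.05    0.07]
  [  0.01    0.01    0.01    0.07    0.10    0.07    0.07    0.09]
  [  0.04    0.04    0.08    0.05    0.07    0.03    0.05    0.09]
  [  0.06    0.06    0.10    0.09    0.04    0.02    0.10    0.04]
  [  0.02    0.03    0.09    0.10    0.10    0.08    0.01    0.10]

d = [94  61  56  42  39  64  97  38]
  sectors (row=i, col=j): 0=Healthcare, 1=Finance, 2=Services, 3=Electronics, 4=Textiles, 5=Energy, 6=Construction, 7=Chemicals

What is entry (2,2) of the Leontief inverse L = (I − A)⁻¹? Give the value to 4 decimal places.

Form M = I − A:
  [  0.97   -0.06   -0.09   -0.09   -0.06   -0.08   -0.06   -0.03]
  [ -0.08    0.97   -0.01   -0.04   -0.04   -0.08   -0.10   -0.09]
  [ -0.05   -0.09    0.90   -0.02   -0.05   -0.07   -0.10   -0.03]
  [ -0.07   -0.08   -0.07    0.98   -0.05   -0.10   -0.05   -0.07]
  [ -0.01   -0.01   -0.01   -0.07    0.90   -0.07   -0.07   -0.09]
  [ -0.04   -0.04   -0.08   -0.05   -0.07    0.97   -0.05   -0.09]
  [ -0.06   -0.06   -0.10   -0.09   -0.04   -0.02    0.90   -0.04]
  [ -0.02   -0.03   -0.09   -0.10   -0.10   -0.08   -0.01    0.90]
Leontief inverse L = M⁻¹:
  [  1.0757    0.1111    0.1579    0.1440    0.1209    0.1434    0.1280    0.0955]
  [  0.1197    1.0752    0.0780    0.1009    0.1005    0.1377    0.1589    0.1528]
  [  0.0969    0.1413    1.1701    0.0787    0.1105    0.1315    0.1735    0.0944]
  [  0.1137    0.1285    0.1394    1.0803    0.1143    0.1635    0.1169    0.1383]
  [  0.0440    0.0483    0.0670    0.1231    1.1586    0.1238    0.1213    0.1517]
  [  0.0778    0.0841    0.1421    0.1035    0.1288    1.0891    0.1083    0.1504]
  [  0.1083    0.1152    0.1730    0.1479    0.1004    0.0861    1.1723    0.1032]
  [  0.0632    0.0808    0.1606    0.1590    0.1711    0.1506    0.0746    1.1745]
Total output x = L · d:
  x_0 = 1.0757·94 + 0.1111·61 + 0.1579·56 + 0.1440·42 + 0.1209·39 + 0.1434·64 + 0.1280·97 + 0.0955·38 = 152.7147
  x_1 = 0.1197·94 + 1.0752·61 + 0.0780·56 + 0.1009·42 + 0.1005·39 + 0.1377·64 + 0.1589·97 + 0.1528·38 = 119.3887
  x_2 = 0.0969·94 + 0.1413·61 + 1.1701·56 + 0.0787·42 + 0.1105·39 + 0.1315·64 + 0.1735·97 + 0.0944·38 = 119.7055
  x_3 = 0.1137·94 + 0.1285·61 + 0.1394·56 + 1.0803·42 + 0.1143·39 + 0.1635·64 + 0.1169·97 + 0.1383·38 = 103.2259
  x_4 = 0.0440·94 + 0.0483·61 + 0.0670·56 + 0.1231·42 + 1.1586·39 + 0.1238·64 + 0.1213·97 + 0.1517·38 = 86.6442
  x_5 = 0.0778·94 + 0.0841·61 + 0.1421·56 + 0.1035·42 + 0.1288·39 + 1.0891·64 + 0.1083·97 + 0.1504·38 = 115.6917
  x_6 = 0.1083·94 + 0.1152·61 + 0.1730·56 + 0.1479·42 + 0.1004·39 + 0.0861·64 + 1.1723·97 + 0.1032·38 = 160.1730
  x_7 = 0.0632·94 + 0.0808·61 + 0.1606·56 + 0.1590·42 + 0.1711·39 + 0.1506·64 + 0.0746·97 + 1.1745·38 = 94.7261

L[2,2] = 1.1701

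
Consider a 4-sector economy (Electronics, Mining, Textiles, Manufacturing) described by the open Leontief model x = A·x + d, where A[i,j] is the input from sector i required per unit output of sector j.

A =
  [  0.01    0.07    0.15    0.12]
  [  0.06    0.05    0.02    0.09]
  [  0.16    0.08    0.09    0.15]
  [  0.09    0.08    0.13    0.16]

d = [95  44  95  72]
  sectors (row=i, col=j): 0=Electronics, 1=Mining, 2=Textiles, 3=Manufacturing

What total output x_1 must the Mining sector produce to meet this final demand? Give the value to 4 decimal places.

71.0083

Form M = I − A:
  [  0.99   -0.07   -0.15   -0.12]
  [ -0.06    0.95   -0.02   -0.09]
  [ -0.16   -0.08    0.91   -0.15]
  [ -0.09   -0.08   -0.13    0.84]
Leontief inverse L = M⁻¹:
  [  1.0689    0.1132    0.2075    0.2019]
  [  0.0871    1.0755    0.0577    0.1380]
  [  0.2215    0.1368    1.1750    0.2561]
  [  0.1571    0.1357    0.2096    1.2649]
Total output x = L · d:
  x_0 = 1.0689·95 + 0.1132·44 + 0.2075·95 + 0.2019·72 = 140.7726
  x_1 = 0.0871·95 + 1.0755·44 + 0.0577·95 + 0.1380·72 = 71.0083
  x_2 = 0.2215·95 + 0.1368·44 + 1.1750·95 + 0.2561·72 = 157.1273
  x_3 = 0.1571·95 + 0.1357·44 + 0.2096·95 + 1.2649·72 = 131.8771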